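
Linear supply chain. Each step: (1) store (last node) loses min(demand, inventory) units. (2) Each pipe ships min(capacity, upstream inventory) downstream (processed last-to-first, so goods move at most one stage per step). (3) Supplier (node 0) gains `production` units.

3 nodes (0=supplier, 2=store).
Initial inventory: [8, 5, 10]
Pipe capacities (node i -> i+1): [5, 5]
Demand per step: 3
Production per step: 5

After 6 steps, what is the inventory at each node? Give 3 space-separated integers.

Step 1: demand=3,sold=3 ship[1->2]=5 ship[0->1]=5 prod=5 -> inv=[8 5 12]
Step 2: demand=3,sold=3 ship[1->2]=5 ship[0->1]=5 prod=5 -> inv=[8 5 14]
Step 3: demand=3,sold=3 ship[1->2]=5 ship[0->1]=5 prod=5 -> inv=[8 5 16]
Step 4: demand=3,sold=3 ship[1->2]=5 ship[0->1]=5 prod=5 -> inv=[8 5 18]
Step 5: demand=3,sold=3 ship[1->2]=5 ship[0->1]=5 prod=5 -> inv=[8 5 20]
Step 6: demand=3,sold=3 ship[1->2]=5 ship[0->1]=5 prod=5 -> inv=[8 5 22]

8 5 22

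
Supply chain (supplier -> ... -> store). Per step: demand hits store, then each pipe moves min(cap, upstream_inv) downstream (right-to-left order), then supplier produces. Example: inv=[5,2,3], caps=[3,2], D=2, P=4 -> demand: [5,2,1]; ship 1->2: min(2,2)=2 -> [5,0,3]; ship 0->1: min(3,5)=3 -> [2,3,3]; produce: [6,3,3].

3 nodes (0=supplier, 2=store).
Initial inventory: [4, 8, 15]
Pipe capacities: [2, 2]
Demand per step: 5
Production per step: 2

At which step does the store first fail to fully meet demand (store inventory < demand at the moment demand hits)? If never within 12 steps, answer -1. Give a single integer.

Step 1: demand=5,sold=5 ship[1->2]=2 ship[0->1]=2 prod=2 -> [4 8 12]
Step 2: demand=5,sold=5 ship[1->2]=2 ship[0->1]=2 prod=2 -> [4 8 9]
Step 3: demand=5,sold=5 ship[1->2]=2 ship[0->1]=2 prod=2 -> [4 8 6]
Step 4: demand=5,sold=5 ship[1->2]=2 ship[0->1]=2 prod=2 -> [4 8 3]
Step 5: demand=5,sold=3 ship[1->2]=2 ship[0->1]=2 prod=2 -> [4 8 2]
Step 6: demand=5,sold=2 ship[1->2]=2 ship[0->1]=2 prod=2 -> [4 8 2]
Step 7: demand=5,sold=2 ship[1->2]=2 ship[0->1]=2 prod=2 -> [4 8 2]
Step 8: demand=5,sold=2 ship[1->2]=2 ship[0->1]=2 prod=2 -> [4 8 2]
Step 9: demand=5,sold=2 ship[1->2]=2 ship[0->1]=2 prod=2 -> [4 8 2]
Step 10: demand=5,sold=2 ship[1->2]=2 ship[0->1]=2 prod=2 -> [4 8 2]
Step 11: demand=5,sold=2 ship[1->2]=2 ship[0->1]=2 prod=2 -> [4 8 2]
Step 12: demand=5,sold=2 ship[1->2]=2 ship[0->1]=2 prod=2 -> [4 8 2]
First stockout at step 5

5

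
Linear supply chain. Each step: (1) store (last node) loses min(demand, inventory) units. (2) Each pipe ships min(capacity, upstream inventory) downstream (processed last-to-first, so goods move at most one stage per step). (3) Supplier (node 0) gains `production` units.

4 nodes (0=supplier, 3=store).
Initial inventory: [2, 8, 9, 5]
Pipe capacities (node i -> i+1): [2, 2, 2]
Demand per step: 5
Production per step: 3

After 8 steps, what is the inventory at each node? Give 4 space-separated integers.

Step 1: demand=5,sold=5 ship[2->3]=2 ship[1->2]=2 ship[0->1]=2 prod=3 -> inv=[3 8 9 2]
Step 2: demand=5,sold=2 ship[2->3]=2 ship[1->2]=2 ship[0->1]=2 prod=3 -> inv=[4 8 9 2]
Step 3: demand=5,sold=2 ship[2->3]=2 ship[1->2]=2 ship[0->1]=2 prod=3 -> inv=[5 8 9 2]
Step 4: demand=5,sold=2 ship[2->3]=2 ship[1->2]=2 ship[0->1]=2 prod=3 -> inv=[6 8 9 2]
Step 5: demand=5,sold=2 ship[2->3]=2 ship[1->2]=2 ship[0->1]=2 prod=3 -> inv=[7 8 9 2]
Step 6: demand=5,sold=2 ship[2->3]=2 ship[1->2]=2 ship[0->1]=2 prod=3 -> inv=[8 8 9 2]
Step 7: demand=5,sold=2 ship[2->3]=2 ship[1->2]=2 ship[0->1]=2 prod=3 -> inv=[9 8 9 2]
Step 8: demand=5,sold=2 ship[2->3]=2 ship[1->2]=2 ship[0->1]=2 prod=3 -> inv=[10 8 9 2]

10 8 9 2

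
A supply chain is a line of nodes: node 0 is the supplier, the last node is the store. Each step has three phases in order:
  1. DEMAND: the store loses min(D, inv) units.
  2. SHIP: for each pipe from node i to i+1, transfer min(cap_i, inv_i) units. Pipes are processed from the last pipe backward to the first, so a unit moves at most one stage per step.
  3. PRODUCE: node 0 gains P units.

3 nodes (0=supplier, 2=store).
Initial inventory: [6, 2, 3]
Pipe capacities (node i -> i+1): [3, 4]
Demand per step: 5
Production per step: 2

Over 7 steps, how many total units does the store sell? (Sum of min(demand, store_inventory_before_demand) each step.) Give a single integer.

Step 1: sold=3 (running total=3) -> [5 3 2]
Step 2: sold=2 (running total=5) -> [4 3 3]
Step 3: sold=3 (running total=8) -> [3 3 3]
Step 4: sold=3 (running total=11) -> [2 3 3]
Step 5: sold=3 (running total=14) -> [2 2 3]
Step 6: sold=3 (running total=17) -> [2 2 2]
Step 7: sold=2 (running total=19) -> [2 2 2]

Answer: 19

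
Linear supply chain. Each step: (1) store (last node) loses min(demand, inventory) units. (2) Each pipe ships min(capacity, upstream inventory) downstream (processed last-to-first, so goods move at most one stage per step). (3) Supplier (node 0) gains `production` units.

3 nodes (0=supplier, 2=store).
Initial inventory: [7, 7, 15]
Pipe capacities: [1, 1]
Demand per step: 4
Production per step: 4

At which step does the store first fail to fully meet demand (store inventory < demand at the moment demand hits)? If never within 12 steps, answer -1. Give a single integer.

Step 1: demand=4,sold=4 ship[1->2]=1 ship[0->1]=1 prod=4 -> [10 7 12]
Step 2: demand=4,sold=4 ship[1->2]=1 ship[0->1]=1 prod=4 -> [13 7 9]
Step 3: demand=4,sold=4 ship[1->2]=1 ship[0->1]=1 prod=4 -> [16 7 6]
Step 4: demand=4,sold=4 ship[1->2]=1 ship[0->1]=1 prod=4 -> [19 7 3]
Step 5: demand=4,sold=3 ship[1->2]=1 ship[0->1]=1 prod=4 -> [22 7 1]
Step 6: demand=4,sold=1 ship[1->2]=1 ship[0->1]=1 prod=4 -> [25 7 1]
Step 7: demand=4,sold=1 ship[1->2]=1 ship[0->1]=1 prod=4 -> [28 7 1]
Step 8: demand=4,sold=1 ship[1->2]=1 ship[0->1]=1 prod=4 -> [31 7 1]
Step 9: demand=4,sold=1 ship[1->2]=1 ship[0->1]=1 prod=4 -> [34 7 1]
Step 10: demand=4,sold=1 ship[1->2]=1 ship[0->1]=1 prod=4 -> [37 7 1]
Step 11: demand=4,sold=1 ship[1->2]=1 ship[0->1]=1 prod=4 -> [40 7 1]
Step 12: demand=4,sold=1 ship[1->2]=1 ship[0->1]=1 prod=4 -> [43 7 1]
First stockout at step 5

5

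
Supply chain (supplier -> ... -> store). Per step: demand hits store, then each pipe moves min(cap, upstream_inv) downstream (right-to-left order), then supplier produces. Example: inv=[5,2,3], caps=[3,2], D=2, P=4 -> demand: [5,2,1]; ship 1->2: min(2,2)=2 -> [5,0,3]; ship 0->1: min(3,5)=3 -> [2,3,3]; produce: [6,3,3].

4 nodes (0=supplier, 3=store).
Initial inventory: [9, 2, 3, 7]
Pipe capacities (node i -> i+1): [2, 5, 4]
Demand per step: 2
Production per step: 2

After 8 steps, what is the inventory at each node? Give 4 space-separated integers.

Step 1: demand=2,sold=2 ship[2->3]=3 ship[1->2]=2 ship[0->1]=2 prod=2 -> inv=[9 2 2 8]
Step 2: demand=2,sold=2 ship[2->3]=2 ship[1->2]=2 ship[0->1]=2 prod=2 -> inv=[9 2 2 8]
Step 3: demand=2,sold=2 ship[2->3]=2 ship[1->2]=2 ship[0->1]=2 prod=2 -> inv=[9 2 2 8]
Step 4: demand=2,sold=2 ship[2->3]=2 ship[1->2]=2 ship[0->1]=2 prod=2 -> inv=[9 2 2 8]
Step 5: demand=2,sold=2 ship[2->3]=2 ship[1->2]=2 ship[0->1]=2 prod=2 -> inv=[9 2 2 8]
Step 6: demand=2,sold=2 ship[2->3]=2 ship[1->2]=2 ship[0->1]=2 prod=2 -> inv=[9 2 2 8]
Step 7: demand=2,sold=2 ship[2->3]=2 ship[1->2]=2 ship[0->1]=2 prod=2 -> inv=[9 2 2 8]
Step 8: demand=2,sold=2 ship[2->3]=2 ship[1->2]=2 ship[0->1]=2 prod=2 -> inv=[9 2 2 8]

9 2 2 8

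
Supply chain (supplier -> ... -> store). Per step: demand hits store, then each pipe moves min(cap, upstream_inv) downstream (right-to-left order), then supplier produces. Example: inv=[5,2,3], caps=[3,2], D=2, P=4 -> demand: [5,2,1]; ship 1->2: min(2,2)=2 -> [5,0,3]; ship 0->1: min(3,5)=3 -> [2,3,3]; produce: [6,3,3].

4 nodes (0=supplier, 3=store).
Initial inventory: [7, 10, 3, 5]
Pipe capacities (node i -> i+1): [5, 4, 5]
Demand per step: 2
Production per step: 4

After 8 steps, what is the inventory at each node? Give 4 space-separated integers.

Step 1: demand=2,sold=2 ship[2->3]=3 ship[1->2]=4 ship[0->1]=5 prod=4 -> inv=[6 11 4 6]
Step 2: demand=2,sold=2 ship[2->3]=4 ship[1->2]=4 ship[0->1]=5 prod=4 -> inv=[5 12 4 8]
Step 3: demand=2,sold=2 ship[2->3]=4 ship[1->2]=4 ship[0->1]=5 prod=4 -> inv=[4 13 4 10]
Step 4: demand=2,sold=2 ship[2->3]=4 ship[1->2]=4 ship[0->1]=4 prod=4 -> inv=[4 13 4 12]
Step 5: demand=2,sold=2 ship[2->3]=4 ship[1->2]=4 ship[0->1]=4 prod=4 -> inv=[4 13 4 14]
Step 6: demand=2,sold=2 ship[2->3]=4 ship[1->2]=4 ship[0->1]=4 prod=4 -> inv=[4 13 4 16]
Step 7: demand=2,sold=2 ship[2->3]=4 ship[1->2]=4 ship[0->1]=4 prod=4 -> inv=[4 13 4 18]
Step 8: demand=2,sold=2 ship[2->3]=4 ship[1->2]=4 ship[0->1]=4 prod=4 -> inv=[4 13 4 20]

4 13 4 20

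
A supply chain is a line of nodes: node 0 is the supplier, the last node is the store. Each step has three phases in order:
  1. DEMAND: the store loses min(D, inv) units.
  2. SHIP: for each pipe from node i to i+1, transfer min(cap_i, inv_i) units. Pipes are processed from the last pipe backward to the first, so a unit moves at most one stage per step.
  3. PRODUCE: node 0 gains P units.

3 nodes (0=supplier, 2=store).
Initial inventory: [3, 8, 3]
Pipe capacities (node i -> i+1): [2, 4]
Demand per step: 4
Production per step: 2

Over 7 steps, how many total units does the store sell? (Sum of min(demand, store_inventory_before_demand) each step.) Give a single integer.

Answer: 21

Derivation:
Step 1: sold=3 (running total=3) -> [3 6 4]
Step 2: sold=4 (running total=7) -> [3 4 4]
Step 3: sold=4 (running total=11) -> [3 2 4]
Step 4: sold=4 (running total=15) -> [3 2 2]
Step 5: sold=2 (running total=17) -> [3 2 2]
Step 6: sold=2 (running total=19) -> [3 2 2]
Step 7: sold=2 (running total=21) -> [3 2 2]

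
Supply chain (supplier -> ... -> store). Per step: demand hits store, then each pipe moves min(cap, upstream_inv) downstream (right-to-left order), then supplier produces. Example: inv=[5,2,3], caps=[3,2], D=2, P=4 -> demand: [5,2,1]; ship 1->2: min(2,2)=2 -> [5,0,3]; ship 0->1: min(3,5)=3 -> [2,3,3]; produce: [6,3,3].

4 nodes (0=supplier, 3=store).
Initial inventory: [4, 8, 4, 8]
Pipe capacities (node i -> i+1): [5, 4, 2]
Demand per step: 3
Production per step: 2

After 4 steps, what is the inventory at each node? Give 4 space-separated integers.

Step 1: demand=3,sold=3 ship[2->3]=2 ship[1->2]=4 ship[0->1]=4 prod=2 -> inv=[2 8 6 7]
Step 2: demand=3,sold=3 ship[2->3]=2 ship[1->2]=4 ship[0->1]=2 prod=2 -> inv=[2 6 8 6]
Step 3: demand=3,sold=3 ship[2->3]=2 ship[1->2]=4 ship[0->1]=2 prod=2 -> inv=[2 4 10 5]
Step 4: demand=3,sold=3 ship[2->3]=2 ship[1->2]=4 ship[0->1]=2 prod=2 -> inv=[2 2 12 4]

2 2 12 4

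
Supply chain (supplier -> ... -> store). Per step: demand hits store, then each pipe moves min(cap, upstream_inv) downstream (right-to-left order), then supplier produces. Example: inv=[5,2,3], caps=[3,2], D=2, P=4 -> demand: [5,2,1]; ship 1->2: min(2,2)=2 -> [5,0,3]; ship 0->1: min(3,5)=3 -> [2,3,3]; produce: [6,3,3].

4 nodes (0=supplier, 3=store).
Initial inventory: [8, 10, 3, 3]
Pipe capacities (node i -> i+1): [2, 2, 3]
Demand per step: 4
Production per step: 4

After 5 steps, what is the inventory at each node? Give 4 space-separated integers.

Step 1: demand=4,sold=3 ship[2->3]=3 ship[1->2]=2 ship[0->1]=2 prod=4 -> inv=[10 10 2 3]
Step 2: demand=4,sold=3 ship[2->3]=2 ship[1->2]=2 ship[0->1]=2 prod=4 -> inv=[12 10 2 2]
Step 3: demand=4,sold=2 ship[2->3]=2 ship[1->2]=2 ship[0->1]=2 prod=4 -> inv=[14 10 2 2]
Step 4: demand=4,sold=2 ship[2->3]=2 ship[1->2]=2 ship[0->1]=2 prod=4 -> inv=[16 10 2 2]
Step 5: demand=4,sold=2 ship[2->3]=2 ship[1->2]=2 ship[0->1]=2 prod=4 -> inv=[18 10 2 2]

18 10 2 2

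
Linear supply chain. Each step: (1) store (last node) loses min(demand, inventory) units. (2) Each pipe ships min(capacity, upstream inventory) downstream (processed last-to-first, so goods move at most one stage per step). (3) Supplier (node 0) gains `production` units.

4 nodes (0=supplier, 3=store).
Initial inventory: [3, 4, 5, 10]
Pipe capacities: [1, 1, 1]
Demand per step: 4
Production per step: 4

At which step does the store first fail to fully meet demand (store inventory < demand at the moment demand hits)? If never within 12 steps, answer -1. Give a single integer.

Step 1: demand=4,sold=4 ship[2->3]=1 ship[1->2]=1 ship[0->1]=1 prod=4 -> [6 4 5 7]
Step 2: demand=4,sold=4 ship[2->3]=1 ship[1->2]=1 ship[0->1]=1 prod=4 -> [9 4 5 4]
Step 3: demand=4,sold=4 ship[2->3]=1 ship[1->2]=1 ship[0->1]=1 prod=4 -> [12 4 5 1]
Step 4: demand=4,sold=1 ship[2->3]=1 ship[1->2]=1 ship[0->1]=1 prod=4 -> [15 4 5 1]
Step 5: demand=4,sold=1 ship[2->3]=1 ship[1->2]=1 ship[0->1]=1 prod=4 -> [18 4 5 1]
Step 6: demand=4,sold=1 ship[2->3]=1 ship[1->2]=1 ship[0->1]=1 prod=4 -> [21 4 5 1]
Step 7: demand=4,sold=1 ship[2->3]=1 ship[1->2]=1 ship[0->1]=1 prod=4 -> [24 4 5 1]
Step 8: demand=4,sold=1 ship[2->3]=1 ship[1->2]=1 ship[0->1]=1 prod=4 -> [27 4 5 1]
Step 9: demand=4,sold=1 ship[2->3]=1 ship[1->2]=1 ship[0->1]=1 prod=4 -> [30 4 5 1]
Step 10: demand=4,sold=1 ship[2->3]=1 ship[1->2]=1 ship[0->1]=1 prod=4 -> [33 4 5 1]
Step 11: demand=4,sold=1 ship[2->3]=1 ship[1->2]=1 ship[0->1]=1 prod=4 -> [36 4 5 1]
Step 12: demand=4,sold=1 ship[2->3]=1 ship[1->2]=1 ship[0->1]=1 prod=4 -> [39 4 5 1]
First stockout at step 4

4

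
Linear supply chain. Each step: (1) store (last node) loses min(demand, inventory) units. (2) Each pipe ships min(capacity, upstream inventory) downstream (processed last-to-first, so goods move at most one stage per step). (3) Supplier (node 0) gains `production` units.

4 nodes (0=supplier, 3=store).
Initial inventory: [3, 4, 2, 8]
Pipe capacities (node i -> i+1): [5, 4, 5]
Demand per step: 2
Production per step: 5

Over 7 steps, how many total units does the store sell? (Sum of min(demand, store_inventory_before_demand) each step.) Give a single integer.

Step 1: sold=2 (running total=2) -> [5 3 4 8]
Step 2: sold=2 (running total=4) -> [5 5 3 10]
Step 3: sold=2 (running total=6) -> [5 6 4 11]
Step 4: sold=2 (running total=8) -> [5 7 4 13]
Step 5: sold=2 (running total=10) -> [5 8 4 15]
Step 6: sold=2 (running total=12) -> [5 9 4 17]
Step 7: sold=2 (running total=14) -> [5 10 4 19]

Answer: 14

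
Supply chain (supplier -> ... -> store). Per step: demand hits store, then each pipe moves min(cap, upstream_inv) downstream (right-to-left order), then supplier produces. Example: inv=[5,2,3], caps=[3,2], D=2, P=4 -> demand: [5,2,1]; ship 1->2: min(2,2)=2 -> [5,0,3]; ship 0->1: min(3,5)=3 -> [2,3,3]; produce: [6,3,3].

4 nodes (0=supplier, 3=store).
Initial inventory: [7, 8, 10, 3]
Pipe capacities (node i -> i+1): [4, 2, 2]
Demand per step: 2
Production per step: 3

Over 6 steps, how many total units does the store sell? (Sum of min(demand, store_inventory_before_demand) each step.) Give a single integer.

Answer: 12

Derivation:
Step 1: sold=2 (running total=2) -> [6 10 10 3]
Step 2: sold=2 (running total=4) -> [5 12 10 3]
Step 3: sold=2 (running total=6) -> [4 14 10 3]
Step 4: sold=2 (running total=8) -> [3 16 10 3]
Step 5: sold=2 (running total=10) -> [3 17 10 3]
Step 6: sold=2 (running total=12) -> [3 18 10 3]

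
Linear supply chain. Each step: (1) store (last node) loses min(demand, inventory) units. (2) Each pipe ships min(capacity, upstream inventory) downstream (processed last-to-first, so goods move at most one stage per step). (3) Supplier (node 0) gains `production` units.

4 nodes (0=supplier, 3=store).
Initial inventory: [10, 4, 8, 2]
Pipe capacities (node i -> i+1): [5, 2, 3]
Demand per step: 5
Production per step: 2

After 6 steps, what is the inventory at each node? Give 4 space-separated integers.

Step 1: demand=5,sold=2 ship[2->3]=3 ship[1->2]=2 ship[0->1]=5 prod=2 -> inv=[7 7 7 3]
Step 2: demand=5,sold=3 ship[2->3]=3 ship[1->2]=2 ship[0->1]=5 prod=2 -> inv=[4 10 6 3]
Step 3: demand=5,sold=3 ship[2->3]=3 ship[1->2]=2 ship[0->1]=4 prod=2 -> inv=[2 12 5 3]
Step 4: demand=5,sold=3 ship[2->3]=3 ship[1->2]=2 ship[0->1]=2 prod=2 -> inv=[2 12 4 3]
Step 5: demand=5,sold=3 ship[2->3]=3 ship[1->2]=2 ship[0->1]=2 prod=2 -> inv=[2 12 3 3]
Step 6: demand=5,sold=3 ship[2->3]=3 ship[1->2]=2 ship[0->1]=2 prod=2 -> inv=[2 12 2 3]

2 12 2 3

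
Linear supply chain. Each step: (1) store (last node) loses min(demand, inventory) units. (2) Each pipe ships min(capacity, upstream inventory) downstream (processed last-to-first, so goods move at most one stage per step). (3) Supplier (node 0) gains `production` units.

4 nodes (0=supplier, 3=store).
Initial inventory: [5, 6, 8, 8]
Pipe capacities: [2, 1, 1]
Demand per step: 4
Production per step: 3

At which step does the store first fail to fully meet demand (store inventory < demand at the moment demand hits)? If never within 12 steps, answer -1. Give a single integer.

Step 1: demand=4,sold=4 ship[2->3]=1 ship[1->2]=1 ship[0->1]=2 prod=3 -> [6 7 8 5]
Step 2: demand=4,sold=4 ship[2->3]=1 ship[1->2]=1 ship[0->1]=2 prod=3 -> [7 8 8 2]
Step 3: demand=4,sold=2 ship[2->3]=1 ship[1->2]=1 ship[0->1]=2 prod=3 -> [8 9 8 1]
Step 4: demand=4,sold=1 ship[2->3]=1 ship[1->2]=1 ship[0->1]=2 prod=3 -> [9 10 8 1]
Step 5: demand=4,sold=1 ship[2->3]=1 ship[1->2]=1 ship[0->1]=2 prod=3 -> [10 11 8 1]
Step 6: demand=4,sold=1 ship[2->3]=1 ship[1->2]=1 ship[0->1]=2 prod=3 -> [11 12 8 1]
Step 7: demand=4,sold=1 ship[2->3]=1 ship[1->2]=1 ship[0->1]=2 prod=3 -> [12 13 8 1]
Step 8: demand=4,sold=1 ship[2->3]=1 ship[1->2]=1 ship[0->1]=2 prod=3 -> [13 14 8 1]
Step 9: demand=4,sold=1 ship[2->3]=1 ship[1->2]=1 ship[0->1]=2 prod=3 -> [14 15 8 1]
Step 10: demand=4,sold=1 ship[2->3]=1 ship[1->2]=1 ship[0->1]=2 prod=3 -> [15 16 8 1]
Step 11: demand=4,sold=1 ship[2->3]=1 ship[1->2]=1 ship[0->1]=2 prod=3 -> [16 17 8 1]
Step 12: demand=4,sold=1 ship[2->3]=1 ship[1->2]=1 ship[0->1]=2 prod=3 -> [17 18 8 1]
First stockout at step 3

3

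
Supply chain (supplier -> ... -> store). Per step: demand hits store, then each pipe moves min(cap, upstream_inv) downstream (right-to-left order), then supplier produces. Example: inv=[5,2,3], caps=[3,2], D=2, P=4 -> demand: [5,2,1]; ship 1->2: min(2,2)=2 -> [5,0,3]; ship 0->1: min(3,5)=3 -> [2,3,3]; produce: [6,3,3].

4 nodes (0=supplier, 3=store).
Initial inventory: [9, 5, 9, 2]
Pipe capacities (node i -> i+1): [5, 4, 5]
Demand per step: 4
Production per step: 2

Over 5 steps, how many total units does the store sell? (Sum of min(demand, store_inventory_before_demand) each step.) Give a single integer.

Answer: 18

Derivation:
Step 1: sold=2 (running total=2) -> [6 6 8 5]
Step 2: sold=4 (running total=6) -> [3 7 7 6]
Step 3: sold=4 (running total=10) -> [2 6 6 7]
Step 4: sold=4 (running total=14) -> [2 4 5 8]
Step 5: sold=4 (running total=18) -> [2 2 4 9]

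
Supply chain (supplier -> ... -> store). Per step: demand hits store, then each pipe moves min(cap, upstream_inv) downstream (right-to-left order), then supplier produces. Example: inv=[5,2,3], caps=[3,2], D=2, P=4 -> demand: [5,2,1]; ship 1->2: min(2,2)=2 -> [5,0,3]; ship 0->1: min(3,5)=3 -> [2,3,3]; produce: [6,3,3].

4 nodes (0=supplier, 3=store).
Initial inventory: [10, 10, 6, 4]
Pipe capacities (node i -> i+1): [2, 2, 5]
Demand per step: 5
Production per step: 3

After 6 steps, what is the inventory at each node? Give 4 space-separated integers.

Step 1: demand=5,sold=4 ship[2->3]=5 ship[1->2]=2 ship[0->1]=2 prod=3 -> inv=[11 10 3 5]
Step 2: demand=5,sold=5 ship[2->3]=3 ship[1->2]=2 ship[0->1]=2 prod=3 -> inv=[12 10 2 3]
Step 3: demand=5,sold=3 ship[2->3]=2 ship[1->2]=2 ship[0->1]=2 prod=3 -> inv=[13 10 2 2]
Step 4: demand=5,sold=2 ship[2->3]=2 ship[1->2]=2 ship[0->1]=2 prod=3 -> inv=[14 10 2 2]
Step 5: demand=5,sold=2 ship[2->3]=2 ship[1->2]=2 ship[0->1]=2 prod=3 -> inv=[15 10 2 2]
Step 6: demand=5,sold=2 ship[2->3]=2 ship[1->2]=2 ship[0->1]=2 prod=3 -> inv=[16 10 2 2]

16 10 2 2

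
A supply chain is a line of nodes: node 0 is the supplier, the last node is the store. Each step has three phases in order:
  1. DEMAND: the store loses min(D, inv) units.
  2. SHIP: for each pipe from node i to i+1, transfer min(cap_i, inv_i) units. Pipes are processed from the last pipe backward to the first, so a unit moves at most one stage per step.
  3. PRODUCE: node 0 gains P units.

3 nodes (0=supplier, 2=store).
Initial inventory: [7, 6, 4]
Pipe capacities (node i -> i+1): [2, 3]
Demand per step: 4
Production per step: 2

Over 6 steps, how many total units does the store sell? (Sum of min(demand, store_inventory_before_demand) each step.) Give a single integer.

Answer: 18

Derivation:
Step 1: sold=4 (running total=4) -> [7 5 3]
Step 2: sold=3 (running total=7) -> [7 4 3]
Step 3: sold=3 (running total=10) -> [7 3 3]
Step 4: sold=3 (running total=13) -> [7 2 3]
Step 5: sold=3 (running total=16) -> [7 2 2]
Step 6: sold=2 (running total=18) -> [7 2 2]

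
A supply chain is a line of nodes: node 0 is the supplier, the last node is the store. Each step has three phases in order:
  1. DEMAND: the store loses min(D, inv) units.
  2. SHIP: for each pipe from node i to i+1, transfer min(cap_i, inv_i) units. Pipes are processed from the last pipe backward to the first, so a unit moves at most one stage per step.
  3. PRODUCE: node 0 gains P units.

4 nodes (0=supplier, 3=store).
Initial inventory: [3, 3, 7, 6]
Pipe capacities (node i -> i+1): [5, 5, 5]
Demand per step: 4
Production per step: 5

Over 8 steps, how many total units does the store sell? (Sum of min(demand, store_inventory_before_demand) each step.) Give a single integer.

Step 1: sold=4 (running total=4) -> [5 3 5 7]
Step 2: sold=4 (running total=8) -> [5 5 3 8]
Step 3: sold=4 (running total=12) -> [5 5 5 7]
Step 4: sold=4 (running total=16) -> [5 5 5 8]
Step 5: sold=4 (running total=20) -> [5 5 5 9]
Step 6: sold=4 (running total=24) -> [5 5 5 10]
Step 7: sold=4 (running total=28) -> [5 5 5 11]
Step 8: sold=4 (running total=32) -> [5 5 5 12]

Answer: 32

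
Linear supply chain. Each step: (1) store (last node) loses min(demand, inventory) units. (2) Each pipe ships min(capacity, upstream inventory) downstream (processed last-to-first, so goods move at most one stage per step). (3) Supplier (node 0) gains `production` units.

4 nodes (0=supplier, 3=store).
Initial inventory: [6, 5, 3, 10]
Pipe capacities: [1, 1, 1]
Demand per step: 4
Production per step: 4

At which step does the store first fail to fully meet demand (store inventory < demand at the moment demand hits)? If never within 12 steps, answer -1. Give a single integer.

Step 1: demand=4,sold=4 ship[2->3]=1 ship[1->2]=1 ship[0->1]=1 prod=4 -> [9 5 3 7]
Step 2: demand=4,sold=4 ship[2->3]=1 ship[1->2]=1 ship[0->1]=1 prod=4 -> [12 5 3 4]
Step 3: demand=4,sold=4 ship[2->3]=1 ship[1->2]=1 ship[0->1]=1 prod=4 -> [15 5 3 1]
Step 4: demand=4,sold=1 ship[2->3]=1 ship[1->2]=1 ship[0->1]=1 prod=4 -> [18 5 3 1]
Step 5: demand=4,sold=1 ship[2->3]=1 ship[1->2]=1 ship[0->1]=1 prod=4 -> [21 5 3 1]
Step 6: demand=4,sold=1 ship[2->3]=1 ship[1->2]=1 ship[0->1]=1 prod=4 -> [24 5 3 1]
Step 7: demand=4,sold=1 ship[2->3]=1 ship[1->2]=1 ship[0->1]=1 prod=4 -> [27 5 3 1]
Step 8: demand=4,sold=1 ship[2->3]=1 ship[1->2]=1 ship[0->1]=1 prod=4 -> [30 5 3 1]
Step 9: demand=4,sold=1 ship[2->3]=1 ship[1->2]=1 ship[0->1]=1 prod=4 -> [33 5 3 1]
Step 10: demand=4,sold=1 ship[2->3]=1 ship[1->2]=1 ship[0->1]=1 prod=4 -> [36 5 3 1]
Step 11: demand=4,sold=1 ship[2->3]=1 ship[1->2]=1 ship[0->1]=1 prod=4 -> [39 5 3 1]
Step 12: demand=4,sold=1 ship[2->3]=1 ship[1->2]=1 ship[0->1]=1 prod=4 -> [42 5 3 1]
First stockout at step 4

4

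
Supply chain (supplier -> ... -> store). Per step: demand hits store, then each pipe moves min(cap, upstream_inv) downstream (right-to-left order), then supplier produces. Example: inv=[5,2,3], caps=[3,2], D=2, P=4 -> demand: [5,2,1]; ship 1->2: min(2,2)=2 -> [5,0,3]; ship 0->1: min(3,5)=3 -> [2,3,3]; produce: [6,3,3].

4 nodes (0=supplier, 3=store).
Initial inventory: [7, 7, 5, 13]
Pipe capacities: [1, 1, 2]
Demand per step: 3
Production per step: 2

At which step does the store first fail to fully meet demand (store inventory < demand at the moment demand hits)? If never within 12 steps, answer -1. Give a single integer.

Step 1: demand=3,sold=3 ship[2->3]=2 ship[1->2]=1 ship[0->1]=1 prod=2 -> [8 7 4 12]
Step 2: demand=3,sold=3 ship[2->3]=2 ship[1->2]=1 ship[0->1]=1 prod=2 -> [9 7 3 11]
Step 3: demand=3,sold=3 ship[2->3]=2 ship[1->2]=1 ship[0->1]=1 prod=2 -> [10 7 2 10]
Step 4: demand=3,sold=3 ship[2->3]=2 ship[1->2]=1 ship[0->1]=1 prod=2 -> [11 7 1 9]
Step 5: demand=3,sold=3 ship[2->3]=1 ship[1->2]=1 ship[0->1]=1 prod=2 -> [12 7 1 7]
Step 6: demand=3,sold=3 ship[2->3]=1 ship[1->2]=1 ship[0->1]=1 prod=2 -> [13 7 1 5]
Step 7: demand=3,sold=3 ship[2->3]=1 ship[1->2]=1 ship[0->1]=1 prod=2 -> [14 7 1 3]
Step 8: demand=3,sold=3 ship[2->3]=1 ship[1->2]=1 ship[0->1]=1 prod=2 -> [15 7 1 1]
Step 9: demand=3,sold=1 ship[2->3]=1 ship[1->2]=1 ship[0->1]=1 prod=2 -> [16 7 1 1]
Step 10: demand=3,sold=1 ship[2->3]=1 ship[1->2]=1 ship[0->1]=1 prod=2 -> [17 7 1 1]
Step 11: demand=3,sold=1 ship[2->3]=1 ship[1->2]=1 ship[0->1]=1 prod=2 -> [18 7 1 1]
Step 12: demand=3,sold=1 ship[2->3]=1 ship[1->2]=1 ship[0->1]=1 prod=2 -> [19 7 1 1]
First stockout at step 9

9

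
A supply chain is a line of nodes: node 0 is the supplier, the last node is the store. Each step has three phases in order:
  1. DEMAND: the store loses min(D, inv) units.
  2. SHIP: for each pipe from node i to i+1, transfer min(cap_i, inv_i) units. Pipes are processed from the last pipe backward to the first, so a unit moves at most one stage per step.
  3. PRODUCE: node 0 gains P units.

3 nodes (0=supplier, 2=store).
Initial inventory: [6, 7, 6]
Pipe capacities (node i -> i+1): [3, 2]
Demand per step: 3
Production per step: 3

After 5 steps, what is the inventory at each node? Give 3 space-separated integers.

Step 1: demand=3,sold=3 ship[1->2]=2 ship[0->1]=3 prod=3 -> inv=[6 8 5]
Step 2: demand=3,sold=3 ship[1->2]=2 ship[0->1]=3 prod=3 -> inv=[6 9 4]
Step 3: demand=3,sold=3 ship[1->2]=2 ship[0->1]=3 prod=3 -> inv=[6 10 3]
Step 4: demand=3,sold=3 ship[1->2]=2 ship[0->1]=3 prod=3 -> inv=[6 11 2]
Step 5: demand=3,sold=2 ship[1->2]=2 ship[0->1]=3 prod=3 -> inv=[6 12 2]

6 12 2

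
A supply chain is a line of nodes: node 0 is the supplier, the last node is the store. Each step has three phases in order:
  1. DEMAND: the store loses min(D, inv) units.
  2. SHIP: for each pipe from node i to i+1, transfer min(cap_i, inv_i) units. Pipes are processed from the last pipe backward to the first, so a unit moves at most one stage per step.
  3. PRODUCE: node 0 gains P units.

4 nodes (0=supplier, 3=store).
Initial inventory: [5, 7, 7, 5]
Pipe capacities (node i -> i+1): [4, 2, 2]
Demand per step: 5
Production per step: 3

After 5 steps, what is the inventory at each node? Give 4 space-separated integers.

Step 1: demand=5,sold=5 ship[2->3]=2 ship[1->2]=2 ship[0->1]=4 prod=3 -> inv=[4 9 7 2]
Step 2: demand=5,sold=2 ship[2->3]=2 ship[1->2]=2 ship[0->1]=4 prod=3 -> inv=[3 11 7 2]
Step 3: demand=5,sold=2 ship[2->3]=2 ship[1->2]=2 ship[0->1]=3 prod=3 -> inv=[3 12 7 2]
Step 4: demand=5,sold=2 ship[2->3]=2 ship[1->2]=2 ship[0->1]=3 prod=3 -> inv=[3 13 7 2]
Step 5: demand=5,sold=2 ship[2->3]=2 ship[1->2]=2 ship[0->1]=3 prod=3 -> inv=[3 14 7 2]

3 14 7 2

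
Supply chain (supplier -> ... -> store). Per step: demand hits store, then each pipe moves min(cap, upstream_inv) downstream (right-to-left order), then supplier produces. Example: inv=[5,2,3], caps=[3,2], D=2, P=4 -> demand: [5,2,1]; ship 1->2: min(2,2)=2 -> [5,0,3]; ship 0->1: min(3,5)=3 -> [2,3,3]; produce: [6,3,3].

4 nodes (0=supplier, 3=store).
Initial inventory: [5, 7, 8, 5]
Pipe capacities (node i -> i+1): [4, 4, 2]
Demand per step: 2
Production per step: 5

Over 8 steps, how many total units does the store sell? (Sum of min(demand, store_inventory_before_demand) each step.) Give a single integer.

Step 1: sold=2 (running total=2) -> [6 7 10 5]
Step 2: sold=2 (running total=4) -> [7 7 12 5]
Step 3: sold=2 (running total=6) -> [8 7 14 5]
Step 4: sold=2 (running total=8) -> [9 7 16 5]
Step 5: sold=2 (running total=10) -> [10 7 18 5]
Step 6: sold=2 (running total=12) -> [11 7 20 5]
Step 7: sold=2 (running total=14) -> [12 7 22 5]
Step 8: sold=2 (running total=16) -> [13 7 24 5]

Answer: 16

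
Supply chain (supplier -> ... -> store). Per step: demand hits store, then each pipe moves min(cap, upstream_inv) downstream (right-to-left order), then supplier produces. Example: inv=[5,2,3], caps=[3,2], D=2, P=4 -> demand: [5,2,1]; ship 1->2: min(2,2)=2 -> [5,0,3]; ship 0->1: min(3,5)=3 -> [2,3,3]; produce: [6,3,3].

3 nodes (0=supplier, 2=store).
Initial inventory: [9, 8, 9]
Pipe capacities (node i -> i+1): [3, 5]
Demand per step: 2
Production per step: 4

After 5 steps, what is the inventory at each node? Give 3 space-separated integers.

Step 1: demand=2,sold=2 ship[1->2]=5 ship[0->1]=3 prod=4 -> inv=[10 6 12]
Step 2: demand=2,sold=2 ship[1->2]=5 ship[0->1]=3 prod=4 -> inv=[11 4 15]
Step 3: demand=2,sold=2 ship[1->2]=4 ship[0->1]=3 prod=4 -> inv=[12 3 17]
Step 4: demand=2,sold=2 ship[1->2]=3 ship[0->1]=3 prod=4 -> inv=[13 3 18]
Step 5: demand=2,sold=2 ship[1->2]=3 ship[0->1]=3 prod=4 -> inv=[14 3 19]

14 3 19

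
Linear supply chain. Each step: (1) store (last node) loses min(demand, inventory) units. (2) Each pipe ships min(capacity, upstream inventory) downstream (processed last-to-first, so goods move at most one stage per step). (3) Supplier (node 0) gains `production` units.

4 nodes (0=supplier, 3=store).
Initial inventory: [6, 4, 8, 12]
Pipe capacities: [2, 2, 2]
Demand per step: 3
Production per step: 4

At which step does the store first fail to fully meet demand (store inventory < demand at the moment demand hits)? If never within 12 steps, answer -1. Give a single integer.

Step 1: demand=3,sold=3 ship[2->3]=2 ship[1->2]=2 ship[0->1]=2 prod=4 -> [8 4 8 11]
Step 2: demand=3,sold=3 ship[2->3]=2 ship[1->2]=2 ship[0->1]=2 prod=4 -> [10 4 8 10]
Step 3: demand=3,sold=3 ship[2->3]=2 ship[1->2]=2 ship[0->1]=2 prod=4 -> [12 4 8 9]
Step 4: demand=3,sold=3 ship[2->3]=2 ship[1->2]=2 ship[0->1]=2 prod=4 -> [14 4 8 8]
Step 5: demand=3,sold=3 ship[2->3]=2 ship[1->2]=2 ship[0->1]=2 prod=4 -> [16 4 8 7]
Step 6: demand=3,sold=3 ship[2->3]=2 ship[1->2]=2 ship[0->1]=2 prod=4 -> [18 4 8 6]
Step 7: demand=3,sold=3 ship[2->3]=2 ship[1->2]=2 ship[0->1]=2 prod=4 -> [20 4 8 5]
Step 8: demand=3,sold=3 ship[2->3]=2 ship[1->2]=2 ship[0->1]=2 prod=4 -> [22 4 8 4]
Step 9: demand=3,sold=3 ship[2->3]=2 ship[1->2]=2 ship[0->1]=2 prod=4 -> [24 4 8 3]
Step 10: demand=3,sold=3 ship[2->3]=2 ship[1->2]=2 ship[0->1]=2 prod=4 -> [26 4 8 2]
Step 11: demand=3,sold=2 ship[2->3]=2 ship[1->2]=2 ship[0->1]=2 prod=4 -> [28 4 8 2]
Step 12: demand=3,sold=2 ship[2->3]=2 ship[1->2]=2 ship[0->1]=2 prod=4 -> [30 4 8 2]
First stockout at step 11

11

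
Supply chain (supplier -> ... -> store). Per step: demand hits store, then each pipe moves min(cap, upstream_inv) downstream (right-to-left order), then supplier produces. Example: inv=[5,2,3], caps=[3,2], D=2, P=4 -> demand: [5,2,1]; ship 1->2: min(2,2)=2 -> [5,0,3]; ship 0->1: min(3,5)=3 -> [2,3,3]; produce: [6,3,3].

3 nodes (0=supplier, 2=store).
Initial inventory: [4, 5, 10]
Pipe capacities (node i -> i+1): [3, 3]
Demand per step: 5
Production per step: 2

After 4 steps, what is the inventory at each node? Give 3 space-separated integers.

Step 1: demand=5,sold=5 ship[1->2]=3 ship[0->1]=3 prod=2 -> inv=[3 5 8]
Step 2: demand=5,sold=5 ship[1->2]=3 ship[0->1]=3 prod=2 -> inv=[2 5 6]
Step 3: demand=5,sold=5 ship[1->2]=3 ship[0->1]=2 prod=2 -> inv=[2 4 4]
Step 4: demand=5,sold=4 ship[1->2]=3 ship[0->1]=2 prod=2 -> inv=[2 3 3]

2 3 3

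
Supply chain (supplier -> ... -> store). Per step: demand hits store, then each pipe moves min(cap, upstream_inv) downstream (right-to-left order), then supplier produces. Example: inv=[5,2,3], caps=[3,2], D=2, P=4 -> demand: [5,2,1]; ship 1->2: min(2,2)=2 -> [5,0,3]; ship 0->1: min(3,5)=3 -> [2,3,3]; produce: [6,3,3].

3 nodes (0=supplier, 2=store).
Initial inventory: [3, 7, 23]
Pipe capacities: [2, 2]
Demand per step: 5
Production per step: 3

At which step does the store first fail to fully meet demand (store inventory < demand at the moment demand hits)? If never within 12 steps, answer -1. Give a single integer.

Step 1: demand=5,sold=5 ship[1->2]=2 ship[0->1]=2 prod=3 -> [4 7 20]
Step 2: demand=5,sold=5 ship[1->2]=2 ship[0->1]=2 prod=3 -> [5 7 17]
Step 3: demand=5,sold=5 ship[1->2]=2 ship[0->1]=2 prod=3 -> [6 7 14]
Step 4: demand=5,sold=5 ship[1->2]=2 ship[0->1]=2 prod=3 -> [7 7 11]
Step 5: demand=5,sold=5 ship[1->2]=2 ship[0->1]=2 prod=3 -> [8 7 8]
Step 6: demand=5,sold=5 ship[1->2]=2 ship[0->1]=2 prod=3 -> [9 7 5]
Step 7: demand=5,sold=5 ship[1->2]=2 ship[0->1]=2 prod=3 -> [10 7 2]
Step 8: demand=5,sold=2 ship[1->2]=2 ship[0->1]=2 prod=3 -> [11 7 2]
Step 9: demand=5,sold=2 ship[1->2]=2 ship[0->1]=2 prod=3 -> [12 7 2]
Step 10: demand=5,sold=2 ship[1->2]=2 ship[0->1]=2 prod=3 -> [13 7 2]
Step 11: demand=5,sold=2 ship[1->2]=2 ship[0->1]=2 prod=3 -> [14 7 2]
Step 12: demand=5,sold=2 ship[1->2]=2 ship[0->1]=2 prod=3 -> [15 7 2]
First stockout at step 8

8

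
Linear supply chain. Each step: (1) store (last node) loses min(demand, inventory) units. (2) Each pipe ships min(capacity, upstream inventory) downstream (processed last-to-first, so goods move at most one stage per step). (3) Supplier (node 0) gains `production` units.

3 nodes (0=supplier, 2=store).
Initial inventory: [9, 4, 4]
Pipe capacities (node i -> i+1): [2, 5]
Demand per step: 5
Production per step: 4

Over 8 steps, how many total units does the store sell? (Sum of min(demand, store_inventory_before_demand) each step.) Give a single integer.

Step 1: sold=4 (running total=4) -> [11 2 4]
Step 2: sold=4 (running total=8) -> [13 2 2]
Step 3: sold=2 (running total=10) -> [15 2 2]
Step 4: sold=2 (running total=12) -> [17 2 2]
Step 5: sold=2 (running total=14) -> [19 2 2]
Step 6: sold=2 (running total=16) -> [21 2 2]
Step 7: sold=2 (running total=18) -> [23 2 2]
Step 8: sold=2 (running total=20) -> [25 2 2]

Answer: 20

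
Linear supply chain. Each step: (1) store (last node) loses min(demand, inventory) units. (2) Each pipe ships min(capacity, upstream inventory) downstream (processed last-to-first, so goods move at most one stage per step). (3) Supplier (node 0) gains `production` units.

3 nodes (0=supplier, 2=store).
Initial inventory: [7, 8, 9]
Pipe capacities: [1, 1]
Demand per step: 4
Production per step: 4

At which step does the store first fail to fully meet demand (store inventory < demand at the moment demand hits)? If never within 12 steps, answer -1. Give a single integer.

Step 1: demand=4,sold=4 ship[1->2]=1 ship[0->1]=1 prod=4 -> [10 8 6]
Step 2: demand=4,sold=4 ship[1->2]=1 ship[0->1]=1 prod=4 -> [13 8 3]
Step 3: demand=4,sold=3 ship[1->2]=1 ship[0->1]=1 prod=4 -> [16 8 1]
Step 4: demand=4,sold=1 ship[1->2]=1 ship[0->1]=1 prod=4 -> [19 8 1]
Step 5: demand=4,sold=1 ship[1->2]=1 ship[0->1]=1 prod=4 -> [22 8 1]
Step 6: demand=4,sold=1 ship[1->2]=1 ship[0->1]=1 prod=4 -> [25 8 1]
Step 7: demand=4,sold=1 ship[1->2]=1 ship[0->1]=1 prod=4 -> [28 8 1]
Step 8: demand=4,sold=1 ship[1->2]=1 ship[0->1]=1 prod=4 -> [31 8 1]
Step 9: demand=4,sold=1 ship[1->2]=1 ship[0->1]=1 prod=4 -> [34 8 1]
Step 10: demand=4,sold=1 ship[1->2]=1 ship[0->1]=1 prod=4 -> [37 8 1]
Step 11: demand=4,sold=1 ship[1->2]=1 ship[0->1]=1 prod=4 -> [40 8 1]
Step 12: demand=4,sold=1 ship[1->2]=1 ship[0->1]=1 prod=4 -> [43 8 1]
First stockout at step 3

3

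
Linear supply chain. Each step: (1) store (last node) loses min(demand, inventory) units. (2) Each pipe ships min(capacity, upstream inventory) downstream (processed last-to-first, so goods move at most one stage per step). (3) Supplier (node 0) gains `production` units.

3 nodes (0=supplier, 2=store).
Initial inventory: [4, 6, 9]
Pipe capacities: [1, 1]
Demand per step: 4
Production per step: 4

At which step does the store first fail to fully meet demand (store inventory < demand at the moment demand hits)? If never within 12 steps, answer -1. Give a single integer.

Step 1: demand=4,sold=4 ship[1->2]=1 ship[0->1]=1 prod=4 -> [7 6 6]
Step 2: demand=4,sold=4 ship[1->2]=1 ship[0->1]=1 prod=4 -> [10 6 3]
Step 3: demand=4,sold=3 ship[1->2]=1 ship[0->1]=1 prod=4 -> [13 6 1]
Step 4: demand=4,sold=1 ship[1->2]=1 ship[0->1]=1 prod=4 -> [16 6 1]
Step 5: demand=4,sold=1 ship[1->2]=1 ship[0->1]=1 prod=4 -> [19 6 1]
Step 6: demand=4,sold=1 ship[1->2]=1 ship[0->1]=1 prod=4 -> [22 6 1]
Step 7: demand=4,sold=1 ship[1->2]=1 ship[0->1]=1 prod=4 -> [25 6 1]
Step 8: demand=4,sold=1 ship[1->2]=1 ship[0->1]=1 prod=4 -> [28 6 1]
Step 9: demand=4,sold=1 ship[1->2]=1 ship[0->1]=1 prod=4 -> [31 6 1]
Step 10: demand=4,sold=1 ship[1->2]=1 ship[0->1]=1 prod=4 -> [34 6 1]
Step 11: demand=4,sold=1 ship[1->2]=1 ship[0->1]=1 prod=4 -> [37 6 1]
Step 12: demand=4,sold=1 ship[1->2]=1 ship[0->1]=1 prod=4 -> [40 6 1]
First stockout at step 3

3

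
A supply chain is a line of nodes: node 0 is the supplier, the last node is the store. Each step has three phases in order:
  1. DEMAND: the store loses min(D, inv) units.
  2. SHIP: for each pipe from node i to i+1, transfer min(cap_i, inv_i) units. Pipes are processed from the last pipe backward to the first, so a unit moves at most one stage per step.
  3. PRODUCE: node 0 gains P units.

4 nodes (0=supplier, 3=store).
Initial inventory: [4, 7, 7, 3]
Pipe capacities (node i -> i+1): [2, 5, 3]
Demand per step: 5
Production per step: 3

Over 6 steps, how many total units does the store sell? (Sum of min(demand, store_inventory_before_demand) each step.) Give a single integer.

Step 1: sold=3 (running total=3) -> [5 4 9 3]
Step 2: sold=3 (running total=6) -> [6 2 10 3]
Step 3: sold=3 (running total=9) -> [7 2 9 3]
Step 4: sold=3 (running total=12) -> [8 2 8 3]
Step 5: sold=3 (running total=15) -> [9 2 7 3]
Step 6: sold=3 (running total=18) -> [10 2 6 3]

Answer: 18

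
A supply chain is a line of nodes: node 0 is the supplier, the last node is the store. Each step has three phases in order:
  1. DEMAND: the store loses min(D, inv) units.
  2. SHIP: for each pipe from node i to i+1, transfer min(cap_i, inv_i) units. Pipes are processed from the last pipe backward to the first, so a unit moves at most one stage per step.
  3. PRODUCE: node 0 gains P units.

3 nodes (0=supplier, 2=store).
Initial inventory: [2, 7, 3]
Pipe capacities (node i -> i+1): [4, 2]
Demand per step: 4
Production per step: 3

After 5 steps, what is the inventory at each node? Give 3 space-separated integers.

Step 1: demand=4,sold=3 ship[1->2]=2 ship[0->1]=2 prod=3 -> inv=[3 7 2]
Step 2: demand=4,sold=2 ship[1->2]=2 ship[0->1]=3 prod=3 -> inv=[3 8 2]
Step 3: demand=4,sold=2 ship[1->2]=2 ship[0->1]=3 prod=3 -> inv=[3 9 2]
Step 4: demand=4,sold=2 ship[1->2]=2 ship[0->1]=3 prod=3 -> inv=[3 10 2]
Step 5: demand=4,sold=2 ship[1->2]=2 ship[0->1]=3 prod=3 -> inv=[3 11 2]

3 11 2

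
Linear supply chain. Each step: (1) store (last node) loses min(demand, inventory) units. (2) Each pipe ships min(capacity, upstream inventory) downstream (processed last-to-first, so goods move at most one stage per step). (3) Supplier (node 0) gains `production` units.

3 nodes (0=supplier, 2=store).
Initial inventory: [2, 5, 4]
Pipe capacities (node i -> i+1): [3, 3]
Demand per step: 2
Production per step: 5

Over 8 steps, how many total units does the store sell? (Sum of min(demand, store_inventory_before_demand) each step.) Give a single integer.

Answer: 16

Derivation:
Step 1: sold=2 (running total=2) -> [5 4 5]
Step 2: sold=2 (running total=4) -> [7 4 6]
Step 3: sold=2 (running total=6) -> [9 4 7]
Step 4: sold=2 (running total=8) -> [11 4 8]
Step 5: sold=2 (running total=10) -> [13 4 9]
Step 6: sold=2 (running total=12) -> [15 4 10]
Step 7: sold=2 (running total=14) -> [17 4 11]
Step 8: sold=2 (running total=16) -> [19 4 12]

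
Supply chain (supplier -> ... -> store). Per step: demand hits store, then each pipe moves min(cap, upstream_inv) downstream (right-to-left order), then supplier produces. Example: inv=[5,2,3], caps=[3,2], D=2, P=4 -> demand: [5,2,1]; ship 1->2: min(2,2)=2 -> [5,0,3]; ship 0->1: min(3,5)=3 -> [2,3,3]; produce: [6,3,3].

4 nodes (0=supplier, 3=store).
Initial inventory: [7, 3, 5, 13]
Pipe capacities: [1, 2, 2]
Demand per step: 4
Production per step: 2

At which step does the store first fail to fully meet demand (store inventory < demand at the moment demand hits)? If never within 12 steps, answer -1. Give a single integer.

Step 1: demand=4,sold=4 ship[2->3]=2 ship[1->2]=2 ship[0->1]=1 prod=2 -> [8 2 5 11]
Step 2: demand=4,sold=4 ship[2->3]=2 ship[1->2]=2 ship[0->1]=1 prod=2 -> [9 1 5 9]
Step 3: demand=4,sold=4 ship[2->3]=2 ship[1->2]=1 ship[0->1]=1 prod=2 -> [10 1 4 7]
Step 4: demand=4,sold=4 ship[2->3]=2 ship[1->2]=1 ship[0->1]=1 prod=2 -> [11 1 3 5]
Step 5: demand=4,sold=4 ship[2->3]=2 ship[1->2]=1 ship[0->1]=1 prod=2 -> [12 1 2 3]
Step 6: demand=4,sold=3 ship[2->3]=2 ship[1->2]=1 ship[0->1]=1 prod=2 -> [13 1 1 2]
Step 7: demand=4,sold=2 ship[2->3]=1 ship[1->2]=1 ship[0->1]=1 prod=2 -> [14 1 1 1]
Step 8: demand=4,sold=1 ship[2->3]=1 ship[1->2]=1 ship[0->1]=1 prod=2 -> [15 1 1 1]
Step 9: demand=4,sold=1 ship[2->3]=1 ship[1->2]=1 ship[0->1]=1 prod=2 -> [16 1 1 1]
Step 10: demand=4,sold=1 ship[2->3]=1 ship[1->2]=1 ship[0->1]=1 prod=2 -> [17 1 1 1]
Step 11: demand=4,sold=1 ship[2->3]=1 ship[1->2]=1 ship[0->1]=1 prod=2 -> [18 1 1 1]
Step 12: demand=4,sold=1 ship[2->3]=1 ship[1->2]=1 ship[0->1]=1 prod=2 -> [19 1 1 1]
First stockout at step 6

6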